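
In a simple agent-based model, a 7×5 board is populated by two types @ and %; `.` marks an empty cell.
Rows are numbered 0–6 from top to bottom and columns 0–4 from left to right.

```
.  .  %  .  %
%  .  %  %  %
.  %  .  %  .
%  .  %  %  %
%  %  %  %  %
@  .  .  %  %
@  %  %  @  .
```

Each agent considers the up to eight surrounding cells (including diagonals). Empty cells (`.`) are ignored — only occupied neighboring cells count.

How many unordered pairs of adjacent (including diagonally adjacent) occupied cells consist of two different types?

Scan each occupied cell's neighbors to the right and below (and the two forward diagonals) so each pair is counted once.
Row 0: %(0,2)–%(1,2)= %(0,2)–%(1,3)= %(0,4)–%(1,4)= %(0,4)–%(1,3)=  → 0/4 unlike.
Row 1: %(1,0)–%(2,1)= %(1,2)–%(1,3)= %(1,2)–%(2,3)= %(1,2)–%(2,1)= %(1,3)–%(1,4)= %(1,3)–%(2,3)= %(1,4)–%(2,3)=  → 0/7 unlike.
Row 2: %(2,1)–%(3,2)= %(2,1)–%(3,0)= %(2,3)–%(3,3)= %(2,3)–%(3,4)= %(2,3)–%(3,2)=  → 0/5 unlike.
Row 3: %(3,0)–%(4,0)= %(3,0)–%(4,1)= %(3,2)–%(3,3)= %(3,2)–%(4,2)= %(3,2)–%(4,3)= %(3,2)–%(4,1)= %(3,3)–%(3,4)= %(3,3)–%(4,3)= %(3,3)–%(4,4)= %(3,3)–%(4,2)= %(3,4)–%(4,4)= %(3,4)–%(4,3)=  → 0/12 unlike.
Row 4: %(4,0)–%(4,1)= %(4,0)–@(5,0)≠ %(4,1)–%(4,2)= %(4,1)–@(5,0)≠ %(4,2)–%(4,3)= %(4,2)–%(5,3)= %(4,3)–%(4,4)= %(4,3)–%(5,3)= %(4,3)–%(5,4)= %(4,4)–%(5,4)= %(4,4)–%(5,3)=  → 2/11 unlike.
Row 5: @(5,0)–@(6,0)= @(5,0)–%(6,1)≠ %(5,3)–%(5,4)= %(5,3)–@(6,3)≠ %(5,3)–%(6,2)= %(5,4)–@(6,3)≠  → 3/6 unlike.
Row 6: @(6,0)–%(6,1)≠ %(6,1)–%(6,2)= %(6,2)–@(6,3)≠  → 2/3 unlike.
Total adjacent occupied pairs: 48; unlike-type pairs: 7.

7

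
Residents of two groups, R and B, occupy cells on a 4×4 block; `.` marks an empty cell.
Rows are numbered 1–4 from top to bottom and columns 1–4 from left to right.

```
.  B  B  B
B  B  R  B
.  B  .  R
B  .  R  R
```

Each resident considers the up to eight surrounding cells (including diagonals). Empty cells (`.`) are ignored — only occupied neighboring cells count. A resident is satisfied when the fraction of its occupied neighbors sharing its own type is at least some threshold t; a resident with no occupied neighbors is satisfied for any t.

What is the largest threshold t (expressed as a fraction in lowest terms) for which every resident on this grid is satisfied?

(1,2)B 3/4
(1,3)B 4/5
(1,4)B 2/3
(2,1)B 3/3
(2,2)B 4/5
(2,3)R 1/7
(2,4)B 2/4
(3,2)B 3/5
(3,4)R 3/4
(4,1)B 1/1
(4,3)R 2/3
(4,4)R 2/2
The smallest same-type fraction is 1/7 at (2,3), which reduces to 1/7. Any threshold above that leaves this resident unsatisfied.

1/7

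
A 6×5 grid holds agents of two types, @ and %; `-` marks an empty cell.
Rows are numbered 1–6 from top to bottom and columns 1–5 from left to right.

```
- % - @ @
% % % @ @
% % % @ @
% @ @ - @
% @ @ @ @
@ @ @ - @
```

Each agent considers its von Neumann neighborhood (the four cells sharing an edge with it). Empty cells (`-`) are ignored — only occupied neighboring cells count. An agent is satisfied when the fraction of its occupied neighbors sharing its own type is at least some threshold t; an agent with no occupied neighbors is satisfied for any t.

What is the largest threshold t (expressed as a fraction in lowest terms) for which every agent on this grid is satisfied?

1/3

Row 1: (1,2)% 1/1 · (1,4)@ 2/2 · (1,5)@ 2/2
Row 2: (2,1)% 2/2 · (2,2)% 4/4 · (2,3)% 2/3 · (2,4)@ 3/4 · (2,5)@ 3/3
Row 3: (3,1)% 3/3 · (3,2)% 3/4 · (3,3)% 2/4 · (3,4)@ 2/3 · (3,5)@ 3/3
Row 4: (4,1)% 2/3 · (4,2)@ 2/4 · (4,3)@ 2/3 · (4,5)@ 2/2
Row 5: (5,1)% 1/3 · (5,2)@ 3/4 · (5,3)@ 4/4 · (5,4)@ 2/2 · (5,5)@ 3/3
Row 6: (6,1)@ 1/2 · (6,2)@ 3/3 · (6,3)@ 2/2 · (6,5)@ 1/1
The smallest same-type fraction is 1/3 at (5,1), which reduces to 1/3. Any threshold above that leaves this agent unsatisfied.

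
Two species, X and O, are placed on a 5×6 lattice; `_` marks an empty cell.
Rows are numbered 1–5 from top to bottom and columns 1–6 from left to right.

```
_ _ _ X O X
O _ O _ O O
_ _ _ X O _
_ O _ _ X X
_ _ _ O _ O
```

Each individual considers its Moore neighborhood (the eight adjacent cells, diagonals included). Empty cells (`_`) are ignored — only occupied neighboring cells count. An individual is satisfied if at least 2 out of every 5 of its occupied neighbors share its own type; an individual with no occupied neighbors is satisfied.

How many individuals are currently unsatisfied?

7

(1,4)X 0/3 unhappy
(1,5)O 2/4 ok
(1,6)X 0/3 unhappy
(2,1)O 0/0 ok
(2,3)O 0/2 unhappy
(2,5)O 3/6 ok
(2,6)O 3/4 ok
(3,4)X 1/4 unhappy
(3,5)O 2/5 ok
(4,2)O 0/0 ok
(4,5)X 2/5 ok
(4,6)X 1/3 unhappy
(5,4)O 0/1 unhappy
(5,6)O 0/2 unhappy
Unsatisfied: (1,4), (1,6), (2,3), (3,4), (4,6), (5,4), (5,6) — 7 in total.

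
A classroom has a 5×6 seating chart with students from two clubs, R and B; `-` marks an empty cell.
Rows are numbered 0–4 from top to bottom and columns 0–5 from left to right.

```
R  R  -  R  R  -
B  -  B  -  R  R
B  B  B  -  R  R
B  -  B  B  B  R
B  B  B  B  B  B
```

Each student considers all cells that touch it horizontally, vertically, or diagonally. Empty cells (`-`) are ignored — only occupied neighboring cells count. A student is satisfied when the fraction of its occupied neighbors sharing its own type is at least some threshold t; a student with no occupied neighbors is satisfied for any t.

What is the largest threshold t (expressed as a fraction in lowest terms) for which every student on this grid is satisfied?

(0,0)R 1/2
(0,1)R 1/3
(0,3)R 2/3
(0,4)R 3/3
(1,0)B 2/4
(1,2)B 2/4
(1,4)R 5/5
(1,5)R 4/4
(2,0)B 3/3
(2,1)B 6/6
(2,2)B 4/4
(2,4)R 4/6
(2,5)R 4/5
(3,0)B 4/4
(3,2)B 6/6
(3,3)B 6/7
(3,4)B 4/7
(3,5)R 2/5
(4,0)B 2/2
(4,1)B 4/4
(4,2)B 4/4
(4,3)B 5/5
(4,4)B 4/5
(4,5)B 2/3
The smallest same-type fraction is 1/3 at (0,1), which reduces to 1/3. Any threshold above that leaves this student unsatisfied.

1/3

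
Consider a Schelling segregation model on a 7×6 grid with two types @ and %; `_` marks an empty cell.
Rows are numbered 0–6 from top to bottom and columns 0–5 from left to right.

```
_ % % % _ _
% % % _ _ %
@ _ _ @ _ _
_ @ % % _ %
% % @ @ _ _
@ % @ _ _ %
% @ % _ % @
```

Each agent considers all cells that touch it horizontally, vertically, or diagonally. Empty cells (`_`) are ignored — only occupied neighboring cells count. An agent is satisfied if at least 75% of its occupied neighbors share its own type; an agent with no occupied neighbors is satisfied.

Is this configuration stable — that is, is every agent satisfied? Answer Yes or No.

(0,1)% 4/4 ok
(0,2)% 4/4 ok
(0,3)% 2/2 ok
(1,0)% 2/3 unhappy
(1,1)% 4/5 ok
(1,2)% 4/5 ok
(1,5)% 0/0 ok
(2,0)@ 1/3 unhappy
(2,3)@ 0/3 unhappy
(3,1)@ 2/5 unhappy
(3,2)% 2/6 unhappy
(3,3)% 1/4 unhappy
(3,5)% 0/0 ok
(4,0)% 2/4 unhappy
(4,1)% 3/7 unhappy
(4,2)@ 3/7 unhappy
(4,3)@ 2/4 unhappy
(5,0)@ 1/5 unhappy
(5,1)% 4/8 unhappy
(5,2)@ 3/6 unhappy
(5,5)% 1/2 unhappy
(6,0)% 1/3 unhappy
(6,1)@ 2/5 unhappy
(6,2)% 1/3 unhappy
(6,4)% 1/2 unhappy
(6,5)@ 0/2 unhappy
For instance (1,0) has only 2/3 same-type neighbors, below 3/4.

No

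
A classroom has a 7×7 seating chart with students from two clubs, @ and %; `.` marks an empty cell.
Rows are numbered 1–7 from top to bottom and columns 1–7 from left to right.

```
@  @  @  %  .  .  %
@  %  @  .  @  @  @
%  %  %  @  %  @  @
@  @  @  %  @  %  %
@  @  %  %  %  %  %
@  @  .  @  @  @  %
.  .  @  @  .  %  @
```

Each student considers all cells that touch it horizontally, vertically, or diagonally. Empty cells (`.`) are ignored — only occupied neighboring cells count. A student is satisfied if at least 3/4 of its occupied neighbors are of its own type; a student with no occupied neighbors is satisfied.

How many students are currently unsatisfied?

(1,1)@ 2/3 ✗
(1,2)@ 4/5 ✓
(1,3)@ 2/4 ✗
(1,4)% 0/3 ✗
(1,7)% 0/2 ✗
(2,1)@ 2/5 ✗
(2,2)% 3/8 ✗
(2,3)@ 3/7 ✗
(2,5)@ 3/5 ✗
(2,6)@ 4/6 ✗
(2,7)@ 3/4 ✓
(3,1)% 2/5 ✗
(3,2)% 3/8 ✗
(3,3)% 3/7 ✗
(3,4)@ 4/7 ✗
(3,5)% 2/7 ✗
(3,6)@ 5/8 ✗
(3,7)@ 3/5 ✗
(4,1)@ 3/5 ✗
(4,2)@ 4/8 ✗
(4,3)@ 3/8 ✗
(4,4)% 5/8 ✗
(4,5)@ 2/8 ✗
(4,6)% 5/8 ✗
(4,7)% 3/5 ✗
(5,1)@ 5/5 ✓
(5,2)@ 6/7 ✓
(5,3)% 2/7 ✗
(5,4)% 3/7 ✗
(5,5)% 4/8 ✗
(5,6)% 5/8 ✗
(5,7)% 4/5 ✓
(6,1)@ 3/3 ✓
(6,2)@ 4/5 ✓
(6,4)@ 3/6 ✗
(6,5)@ 3/7 ✗
(6,6)@ 2/7 ✗
(6,7)% 3/5 ✗
(7,3)@ 3/3 ✓
(7,4)@ 3/3 ✓
(7,6)% 1/4 ✗
(7,7)@ 1/3 ✗
Unsatisfied: (1,1), (1,3), (1,4), (1,7), (2,1), (2,2), (2,3), (2,5), (2,6), (3,1), (3,2), (3,3), (3,4), (3,5), (3,6), (3,7), (4,1), (4,2), (4,3), (4,4), (4,5), (4,6), (4,7), (5,3), (5,4), (5,5), (5,6), (6,4), (6,5), (6,6), (6,7), (7,6), (7,7) — 33 in total.

33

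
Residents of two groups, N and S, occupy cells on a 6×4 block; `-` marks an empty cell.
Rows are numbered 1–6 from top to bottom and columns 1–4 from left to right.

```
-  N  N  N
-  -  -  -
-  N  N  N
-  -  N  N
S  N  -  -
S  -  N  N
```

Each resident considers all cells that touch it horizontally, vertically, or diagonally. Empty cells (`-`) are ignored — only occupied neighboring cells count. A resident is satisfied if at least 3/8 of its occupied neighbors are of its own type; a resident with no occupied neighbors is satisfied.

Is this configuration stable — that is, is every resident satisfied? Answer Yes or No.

Yes

Row 1: (1,2)N 1/1 ok · (1,3)N 2/2 ok · (1,4)N 1/1 ok
Row 3: (3,2)N 2/2 ok · (3,3)N 4/4 ok · (3,4)N 3/3 ok
Row 4: (4,3)N 5/5 ok · (4,4)N 3/3 ok
Row 5: (5,1)S 1/2 ok · (5,2)N 2/4 ok
Row 6: (6,1)S 1/2 ok · (6,3)N 2/2 ok · (6,4)N 1/1 ok
All meet the threshold, so the configuration is stable.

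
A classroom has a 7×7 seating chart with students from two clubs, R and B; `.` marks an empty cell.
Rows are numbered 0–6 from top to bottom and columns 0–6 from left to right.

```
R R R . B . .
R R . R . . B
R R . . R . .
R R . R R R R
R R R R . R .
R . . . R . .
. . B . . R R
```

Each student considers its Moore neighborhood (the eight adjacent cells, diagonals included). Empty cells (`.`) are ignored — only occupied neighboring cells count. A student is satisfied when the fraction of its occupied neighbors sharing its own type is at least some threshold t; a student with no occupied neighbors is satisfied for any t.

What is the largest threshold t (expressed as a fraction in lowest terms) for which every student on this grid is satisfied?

(0,0)R 3/3
(0,1)R 4/4
(0,2)R 3/3
(0,4)B 0/1
(1,0)R 5/5
(1,1)R 6/6
(1,3)R 2/3
(1,6)B — no occupied neighbors
(2,0)R 5/5
(2,1)R 5/5
(2,4)R 4/4
(3,0)R 5/5
(3,1)R 6/6
(3,3)R 4/4
(3,4)R 5/5
(3,5)R 4/4
(3,6)R 2/2
(4,0)R 4/4
(4,1)R 5/5
(4,2)R 4/4
(4,3)R 4/4
(4,5)R 4/4
(5,0)R 2/2
(5,4)R 3/3
(6,2)B — no occupied neighbors
(6,5)R 2/2
(6,6)R 1/1
The smallest same-type fraction is 0/1 at (0,4), which reduces to 0/1. Any threshold above that leaves this student unsatisfied.

0/1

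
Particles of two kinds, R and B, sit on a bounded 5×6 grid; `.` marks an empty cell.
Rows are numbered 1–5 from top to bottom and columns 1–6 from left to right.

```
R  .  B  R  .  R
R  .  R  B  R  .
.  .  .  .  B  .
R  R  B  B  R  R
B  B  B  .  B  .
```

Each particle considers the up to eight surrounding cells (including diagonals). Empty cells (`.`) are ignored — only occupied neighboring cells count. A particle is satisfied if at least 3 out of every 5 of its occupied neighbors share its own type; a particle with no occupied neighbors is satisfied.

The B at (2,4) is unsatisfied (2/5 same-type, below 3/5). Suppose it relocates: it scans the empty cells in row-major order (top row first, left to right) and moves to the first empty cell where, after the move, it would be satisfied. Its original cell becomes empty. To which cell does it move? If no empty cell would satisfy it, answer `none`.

(5,4)

Vacating (2,4). Empty cells in order:
  (1,2): 1/4 same-type → still unsatisfied.
  (1,5): 0/3 same-type → still unsatisfied.
  (2,2): 1/4 same-type → still unsatisfied.
  (2,6): 1/3 same-type → still unsatisfied.
  (3,1): 0/3 same-type → still unsatisfied.
  (3,2): 1/5 same-type → still unsatisfied.
  (3,3): 2/4 same-type → still unsatisfied.
  (3,4): 3/6 same-type → still unsatisfied.
  (3,6): 1/4 same-type → still unsatisfied.
  (5,4): 4/5 same-type → satisfied — stop here.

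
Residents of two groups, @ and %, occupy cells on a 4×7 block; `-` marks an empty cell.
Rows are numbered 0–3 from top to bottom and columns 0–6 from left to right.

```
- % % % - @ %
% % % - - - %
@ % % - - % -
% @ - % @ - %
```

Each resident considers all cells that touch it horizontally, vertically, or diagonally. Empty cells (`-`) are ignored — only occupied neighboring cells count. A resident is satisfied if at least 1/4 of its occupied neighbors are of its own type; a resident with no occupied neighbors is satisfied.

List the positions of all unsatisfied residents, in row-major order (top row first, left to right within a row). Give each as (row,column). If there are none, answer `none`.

Row 0: (0,1)% 4/4 ok · (0,2)% 4/4 ok · (0,3)% 2/2 ok · (0,5)@ 0/2 unhappy · (0,6)% 1/2 ok
Row 1: (1,0)% 3/4 ok · (1,1)% 6/7 ok · (1,2)% 6/6 ok · (1,6)% 2/3 ok
Row 2: (2,0)@ 1/5 unhappy · (2,1)% 5/7 ok · (2,2)% 4/5 ok · (2,5)% 2/3 ok
Row 3: (3,0)% 1/3 ok · (3,1)@ 1/4 ok · (3,3)% 1/2 ok · (3,4)@ 0/2 unhappy · (3,6)% 1/1 ok

(0,5), (2,0), (3,4)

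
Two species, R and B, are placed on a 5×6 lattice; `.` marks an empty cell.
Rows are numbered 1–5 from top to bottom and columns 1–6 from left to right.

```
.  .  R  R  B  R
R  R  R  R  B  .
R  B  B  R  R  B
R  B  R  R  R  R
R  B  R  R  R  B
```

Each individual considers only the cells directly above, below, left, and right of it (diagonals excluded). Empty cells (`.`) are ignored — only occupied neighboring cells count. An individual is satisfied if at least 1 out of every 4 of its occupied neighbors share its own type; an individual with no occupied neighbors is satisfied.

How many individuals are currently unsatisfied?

(1,3)R 2/2 ✓
(1,4)R 2/3 ✓
(1,5)B 1/3 ✓
(1,6)R 0/1 ✗
(2,1)R 2/2 ✓
(2,2)R 2/3 ✓
(2,3)R 3/4 ✓
(2,4)R 3/4 ✓
(2,5)B 1/3 ✓
(3,1)R 2/3 ✓
(3,2)B 2/4 ✓
(3,3)B 1/4 ✓
(3,4)R 3/4 ✓
(3,5)R 2/4 ✓
(3,6)B 0/2 ✗
(4,1)R 2/3 ✓
(4,2)B 2/4 ✓
(4,3)R 2/4 ✓
(4,4)R 4/4 ✓
(4,5)R 4/4 ✓
(4,6)R 1/3 ✓
(5,1)R 1/2 ✓
(5,2)B 1/3 ✓
(5,3)R 2/3 ✓
(5,4)R 3/3 ✓
(5,5)R 2/3 ✓
(5,6)B 0/2 ✗
Unsatisfied: (1,6), (3,6), (5,6) — 3 in total.

3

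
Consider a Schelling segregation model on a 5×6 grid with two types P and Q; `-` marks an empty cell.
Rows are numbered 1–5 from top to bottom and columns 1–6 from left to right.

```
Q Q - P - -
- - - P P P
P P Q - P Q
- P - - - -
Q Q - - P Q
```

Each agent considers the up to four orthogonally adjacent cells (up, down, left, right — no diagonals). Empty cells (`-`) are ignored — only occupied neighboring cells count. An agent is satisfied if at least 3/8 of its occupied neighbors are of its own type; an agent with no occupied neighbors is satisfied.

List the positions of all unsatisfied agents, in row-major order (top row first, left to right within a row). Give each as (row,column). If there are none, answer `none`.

(3,3), (3,6), (5,5), (5,6)

(1,1)Q 1/1 satisfied
(1,2)Q 1/1 satisfied
(1,4)P 1/1 satisfied
(2,4)P 2/2 satisfied
(2,5)P 3/3 satisfied
(2,6)P 1/2 satisfied
(3,1)P 1/1 satisfied
(3,2)P 2/3 satisfied
(3,3)Q 0/1 not
(3,5)P 1/2 satisfied
(3,6)Q 0/2 not
(4,2)P 1/2 satisfied
(5,1)Q 1/1 satisfied
(5,2)Q 1/2 satisfied
(5,5)P 0/1 not
(5,6)Q 0/1 not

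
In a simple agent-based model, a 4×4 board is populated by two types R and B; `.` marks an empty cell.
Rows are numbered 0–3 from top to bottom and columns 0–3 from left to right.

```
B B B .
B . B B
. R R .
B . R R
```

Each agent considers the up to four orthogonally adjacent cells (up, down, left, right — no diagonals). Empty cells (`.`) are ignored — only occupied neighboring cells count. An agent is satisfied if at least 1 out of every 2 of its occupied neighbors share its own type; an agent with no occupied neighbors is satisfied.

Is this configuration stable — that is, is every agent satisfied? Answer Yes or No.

(0,0)B 2/2 ✓
(0,1)B 2/2 ✓
(0,2)B 2/2 ✓
(1,0)B 1/1 ✓
(1,2)B 2/3 ✓
(1,3)B 1/1 ✓
(2,1)R 1/1 ✓
(2,2)R 2/3 ✓
(3,0)B 0/0 ✓
(3,2)R 2/2 ✓
(3,3)R 1/1 ✓
All meet the threshold, so the configuration is stable.

Yes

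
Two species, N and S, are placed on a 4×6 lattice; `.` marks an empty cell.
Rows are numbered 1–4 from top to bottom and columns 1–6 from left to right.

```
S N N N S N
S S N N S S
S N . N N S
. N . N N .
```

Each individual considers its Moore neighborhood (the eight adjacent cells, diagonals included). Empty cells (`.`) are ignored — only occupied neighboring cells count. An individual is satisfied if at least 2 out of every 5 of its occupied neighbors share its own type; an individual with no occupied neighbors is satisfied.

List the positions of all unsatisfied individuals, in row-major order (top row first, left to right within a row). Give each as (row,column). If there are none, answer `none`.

Row 1: (1,1)S 2/3 ok · (1,2)N 2/5 ok · (1,3)N 4/5 ok · (1,4)N 3/5 ok · (1,5)S 2/5 ok · (1,6)N 0/3 unhappy
Row 2: (2,1)S 3/5 ok · (2,2)S 3/7 ok · (2,3)N 6/7 ok · (2,4)N 5/7 ok · (2,5)S 3/8 unhappy · (2,6)S 3/5 ok
Row 3: (3,1)S 2/4 ok · (3,2)N 2/5 ok · (3,4)N 5/6 ok · (3,5)N 4/7 ok · (3,6)S 2/4 ok
Row 4: (4,2)N 1/2 ok · (4,4)N 3/3 ok · (4,5)N 3/4 ok

(1,6), (2,5)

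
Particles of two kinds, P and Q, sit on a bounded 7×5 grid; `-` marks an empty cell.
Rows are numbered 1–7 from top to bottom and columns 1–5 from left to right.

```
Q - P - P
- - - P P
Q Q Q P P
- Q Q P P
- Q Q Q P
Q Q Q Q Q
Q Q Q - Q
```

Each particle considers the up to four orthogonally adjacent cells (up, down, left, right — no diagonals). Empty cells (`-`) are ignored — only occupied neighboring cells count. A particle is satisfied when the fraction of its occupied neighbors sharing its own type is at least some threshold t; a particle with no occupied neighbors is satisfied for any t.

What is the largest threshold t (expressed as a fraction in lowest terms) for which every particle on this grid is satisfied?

Row 1: (1,1)Q — no occupied neighbors · (1,3)P — no occupied neighbors · (1,5)P 1/1
Row 2: (2,4)P 2/2 · (2,5)P 3/3
Row 3: (3,1)Q 1/1 · (3,2)Q 3/3 · (3,3)Q 2/3 · (3,4)P 3/4 · (3,5)P 3/3
Row 4: (4,2)Q 3/3 · (4,3)Q 3/4 · (4,4)P 2/4 · (4,5)P 3/3
Row 5: (5,2)Q 3/3 · (5,3)Q 4/4 · (5,4)Q 2/4 · (5,5)P 1/3
Row 6: (6,1)Q 2/2 · (6,2)Q 4/4 · (6,3)Q 4/4 · (6,4)Q 3/3 · (6,5)Q 2/3
Row 7: (7,1)Q 2/2 · (7,2)Q 3/3 · (7,3)Q 2/2 · (7,5)Q 1/1
The smallest same-type fraction is 1/3 at (5,5), which reduces to 1/3. Any threshold above that leaves this particle unsatisfied.

1/3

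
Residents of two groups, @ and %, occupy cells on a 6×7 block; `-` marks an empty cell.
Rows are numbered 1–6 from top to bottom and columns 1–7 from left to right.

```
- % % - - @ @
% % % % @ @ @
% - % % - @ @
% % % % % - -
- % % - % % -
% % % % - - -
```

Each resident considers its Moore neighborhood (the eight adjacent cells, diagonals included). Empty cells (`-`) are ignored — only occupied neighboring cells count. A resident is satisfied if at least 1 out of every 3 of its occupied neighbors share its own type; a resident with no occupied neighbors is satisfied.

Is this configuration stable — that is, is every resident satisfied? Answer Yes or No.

Row 1: (1,2)% 4/4 ✓ · (1,3)% 4/4 ✓ · (1,6)@ 4/4 ✓ · (1,7)@ 3/3 ✓
Row 2: (2,1)% 3/3 ✓ · (2,2)% 6/6 ✓ · (2,3)% 6/6 ✓ · (2,4)% 4/5 ✓ · (2,5)@ 3/5 ✓ · (2,6)@ 6/6 ✓ · (2,7)@ 5/5 ✓
Row 3: (3,1)% 4/4 ✓ · (3,3)% 7/7 ✓ · (3,4)% 6/7 ✓ · (3,6)@ 4/5 ✓ · (3,7)@ 3/3 ✓
Row 4: (4,1)% 3/3 ✓ · (4,2)% 6/6 ✓ · (4,3)% 6/6 ✓ · (4,4)% 6/6 ✓ · (4,5)% 4/5 ✓
Row 5: (5,2)% 7/7 ✓ · (5,3)% 7/7 ✓ · (5,5)% 4/4 ✓ · (5,6)% 2/2 ✓
Row 6: (6,1)% 2/2 ✓ · (6,2)% 4/4 ✓ · (6,3)% 4/4 ✓ · (6,4)% 3/3 ✓
All meet the threshold, so the configuration is stable.

Yes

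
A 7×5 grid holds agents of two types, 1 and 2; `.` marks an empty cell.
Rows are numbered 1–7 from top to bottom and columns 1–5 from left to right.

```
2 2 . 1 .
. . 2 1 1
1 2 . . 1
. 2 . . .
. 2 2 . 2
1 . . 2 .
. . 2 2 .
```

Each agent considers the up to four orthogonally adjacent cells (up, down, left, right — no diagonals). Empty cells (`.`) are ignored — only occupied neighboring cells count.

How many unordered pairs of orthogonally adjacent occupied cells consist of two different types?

2

Scan each occupied cell's neighbors to the right and below so each pair is counted once.
Row 1: 2(1,1)–2(1,2)= 1(1,4)–1(2,4)=  → 0/2 unlike.
Row 2: 2(2,3)–1(2,4)≠ 1(2,4)–1(2,5)= 1(2,5)–1(3,5)=  → 1/3 unlike.
Row 3: 1(3,1)–2(3,2)≠ 2(3,2)–2(4,2)=  → 1/2 unlike.
Row 4: 2(4,2)–2(5,2)=  → 0/1 unlike.
Row 5: 2(5,2)–2(5,3)=  → 0/1 unlike.
Row 6: 2(6,4)–2(7,4)=  → 0/1 unlike.
Row 7: 2(7,3)–2(7,4)=  → 0/1 unlike.
Total adjacent occupied pairs: 11; unlike-type pairs: 2.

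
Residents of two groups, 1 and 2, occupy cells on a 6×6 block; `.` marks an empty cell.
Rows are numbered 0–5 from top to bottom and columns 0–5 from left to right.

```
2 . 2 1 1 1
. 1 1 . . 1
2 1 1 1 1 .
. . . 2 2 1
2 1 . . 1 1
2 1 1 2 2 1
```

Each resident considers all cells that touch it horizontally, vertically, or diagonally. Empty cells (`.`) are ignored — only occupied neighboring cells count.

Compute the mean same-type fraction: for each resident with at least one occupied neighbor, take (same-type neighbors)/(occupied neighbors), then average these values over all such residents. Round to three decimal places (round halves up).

(0,0)2 0/1
(0,2)2 0/3
(0,3)1 2/3
(0,4)1 3/3
(0,5)1 2/2
(1,1)1 3/6
(1,2)1 5/6
(1,5)1 3/3
(2,0)2 0/2
(2,1)1 3/4
(2,2)1 4/5
(2,3)1 3/5
(2,4)1 3/5
(3,3)2 1/5
(3,4)2 1/6
(3,5)1 3/4
(4,0)2 1/3
(4,1)1 2/4
(4,4)1 3/7
(4,5)1 3/5
(5,0)2 1/3
(5,1)1 2/4
(5,2)1 2/3
(5,3)2 1/3
(5,4)2 1/4
(5,5)1 2/3
Sum over 26 residents: 0/1 + 0/3 + 2/3 + 3/3 + 2/2 + 3/6 + 5/6 + 3/3 + 0/2 + 3/4 + 4/5 + 3/5 + 3/5 + 1/5 + 1/6 + 3/4 + 1/3 + 2/4 + 3/7 + 3/5 + 1/3 + 2/4 + 2/3 + 1/3 + 1/4 + 2/3 = 1887/140; mean = 1887/140 ÷ 26 = 1887/3640 = 0.518406… → 0.518.

0.518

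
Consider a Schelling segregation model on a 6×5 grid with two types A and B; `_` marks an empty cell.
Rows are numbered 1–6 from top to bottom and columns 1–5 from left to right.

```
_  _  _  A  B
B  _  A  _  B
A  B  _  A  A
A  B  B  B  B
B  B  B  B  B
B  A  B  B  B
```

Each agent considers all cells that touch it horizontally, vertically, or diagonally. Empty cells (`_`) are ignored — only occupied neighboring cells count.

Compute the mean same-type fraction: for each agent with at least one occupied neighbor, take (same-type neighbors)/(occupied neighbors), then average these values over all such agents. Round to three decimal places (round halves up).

Row 1: (1,4)A 1/3 · (1,5)B 1/2
Row 2: (2,1)B 1/2 · (2,3)A 2/3 · (2,5)B 1/4
Row 3: (3,1)A 1/4 · (3,2)B 3/6 · (3,4)A 2/6 · (3,5)A 1/4
Row 4: (4,1)A 1/5 · (4,2)B 5/7 · (4,3)B 6/7 · (4,4)B 5/7 · (4,5)B 3/5
Row 5: (5,1)B 3/5 · (5,2)B 6/8 · (5,3)B 7/8 · (5,4)B 8/8 · (5,5)B 5/5
Row 6: (6,1)B 2/3 · (6,2)A 0/5 · (6,3)B 4/5 · (6,4)B 5/5 · (6,5)B 3/3
Sum over 24 agents: 1/3 + 1/2 + 1/2 + 2/3 + 1/4 + 1/4 + 3/6 + 2/6 + 1/4 + 1/5 + 5/7 + 6/7 + 5/7 + 3/5 + 3/5 + 6/8 + 7/8 + 8/8 + 5/5 + 2/3 + 0/5 + 4/5 + 5/5 + 3/3 = 4021/280; mean = 4021/280 ÷ 24 = 4021/6720 = 0.598363… → 0.598.

0.598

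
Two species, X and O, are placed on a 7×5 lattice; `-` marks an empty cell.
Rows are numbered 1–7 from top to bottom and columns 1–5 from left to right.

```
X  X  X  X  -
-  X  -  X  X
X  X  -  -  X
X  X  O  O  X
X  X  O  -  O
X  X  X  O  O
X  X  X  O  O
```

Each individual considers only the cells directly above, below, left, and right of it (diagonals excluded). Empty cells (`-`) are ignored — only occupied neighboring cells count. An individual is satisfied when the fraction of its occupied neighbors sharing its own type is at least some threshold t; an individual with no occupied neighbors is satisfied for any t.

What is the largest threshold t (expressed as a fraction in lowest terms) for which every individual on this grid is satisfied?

1/3

(1,1)X 1/1
(1,2)X 3/3
(1,3)X 2/2
(1,4)X 2/2
(2,2)X 2/2
(2,4)X 2/2
(2,5)X 2/2
(3,1)X 2/2
(3,2)X 3/3
(3,5)X 2/2
(4,1)X 3/3
(4,2)X 3/4
(4,3)O 2/3
(4,4)O 1/2
(4,5)X 1/3
(5,1)X 3/3
(5,2)X 3/4
(5,3)O 1/3
(5,5)O 1/2
(6,1)X 3/3
(6,2)X 4/4
(6,3)X 2/4
(6,4)O 2/3
(6,5)O 3/3
(7,1)X 2/2
(7,2)X 3/3
(7,3)X 2/3
(7,4)O 2/3
(7,5)O 2/2
The smallest same-type fraction is 1/3 at (4,5), which reduces to 1/3. Any threshold above that leaves this individual unsatisfied.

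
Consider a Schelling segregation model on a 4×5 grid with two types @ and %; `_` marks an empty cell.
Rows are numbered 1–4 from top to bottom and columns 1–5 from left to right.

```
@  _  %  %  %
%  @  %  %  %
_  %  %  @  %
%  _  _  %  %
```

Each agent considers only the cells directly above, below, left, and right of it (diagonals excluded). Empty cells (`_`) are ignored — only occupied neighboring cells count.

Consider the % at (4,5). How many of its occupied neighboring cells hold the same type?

Occupied neighbors of (4,5): (3,5)=%, (4,4)=%.
Same type (%): 2 of 2.

2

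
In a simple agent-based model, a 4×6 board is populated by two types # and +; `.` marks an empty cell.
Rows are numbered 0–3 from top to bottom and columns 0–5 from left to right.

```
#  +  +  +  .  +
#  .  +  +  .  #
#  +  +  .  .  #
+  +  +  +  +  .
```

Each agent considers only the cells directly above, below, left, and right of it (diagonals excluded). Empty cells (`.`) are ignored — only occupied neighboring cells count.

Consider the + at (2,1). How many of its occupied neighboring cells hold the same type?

2

Occupied neighbors of (2,1): (3,1)=+, (2,0)=#, (2,2)=+.
Same type (+): 2 of 3.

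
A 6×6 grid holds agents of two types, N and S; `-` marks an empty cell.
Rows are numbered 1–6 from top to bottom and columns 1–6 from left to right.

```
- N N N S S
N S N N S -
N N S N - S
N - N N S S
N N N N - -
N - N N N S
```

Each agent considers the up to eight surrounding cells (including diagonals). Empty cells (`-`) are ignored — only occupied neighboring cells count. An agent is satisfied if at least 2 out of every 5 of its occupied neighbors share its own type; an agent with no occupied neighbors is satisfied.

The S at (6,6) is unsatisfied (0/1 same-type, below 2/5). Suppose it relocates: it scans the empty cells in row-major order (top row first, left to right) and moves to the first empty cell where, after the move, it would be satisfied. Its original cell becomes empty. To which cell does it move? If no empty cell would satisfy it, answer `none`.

(2,6)

Vacating (6,6). Empty cells in order:
  (1,1): 1/3 same-type → still unsatisfied.
  (2,6): 4/4 same-type → satisfied — stop here.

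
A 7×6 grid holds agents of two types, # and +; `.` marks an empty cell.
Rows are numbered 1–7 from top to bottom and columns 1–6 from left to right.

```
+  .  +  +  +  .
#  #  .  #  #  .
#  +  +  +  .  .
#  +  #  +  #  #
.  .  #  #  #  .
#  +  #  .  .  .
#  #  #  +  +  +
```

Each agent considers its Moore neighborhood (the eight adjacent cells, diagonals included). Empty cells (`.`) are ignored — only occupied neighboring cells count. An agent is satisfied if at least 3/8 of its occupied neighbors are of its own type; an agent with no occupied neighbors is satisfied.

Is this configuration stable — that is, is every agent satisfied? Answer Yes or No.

Row 1: (1,1)+ 0/2 not · (1,3)+ 1/3 not · (1,4)+ 2/4 satisfied · (1,5)+ 1/3 not
Row 2: (2,1)# 2/4 satisfied · (2,2)# 2/6 not · (2,4)# 1/6 not · (2,5)# 1/4 not
Row 3: (3,1)# 3/5 satisfied · (3,2)+ 2/7 not · (3,3)+ 4/7 satisfied · (3,4)+ 2/6 not
Row 4: (4,1)# 1/3 not · (4,2)+ 2/6 not · (4,3)# 2/7 not · (4,4)+ 2/7 not · (4,5)# 3/5 satisfied · (4,6)# 2/2 satisfied
Row 5: (5,3)# 3/6 satisfied · (5,4)# 5/6 satisfied · (5,5)# 3/4 satisfied
Row 6: (6,1)# 2/3 satisfied · (6,2)+ 0/6 not · (6,3)# 4/6 satisfied
Row 7: (7,1)# 2/3 satisfied · (7,2)# 4/5 satisfied · (7,3)# 2/4 satisfied · (7,4)+ 1/3 not · (7,5)+ 2/2 satisfied · (7,6)+ 1/1 satisfied
For instance (1,1) has only 0/2 same-type neighbors, below 3/8.

No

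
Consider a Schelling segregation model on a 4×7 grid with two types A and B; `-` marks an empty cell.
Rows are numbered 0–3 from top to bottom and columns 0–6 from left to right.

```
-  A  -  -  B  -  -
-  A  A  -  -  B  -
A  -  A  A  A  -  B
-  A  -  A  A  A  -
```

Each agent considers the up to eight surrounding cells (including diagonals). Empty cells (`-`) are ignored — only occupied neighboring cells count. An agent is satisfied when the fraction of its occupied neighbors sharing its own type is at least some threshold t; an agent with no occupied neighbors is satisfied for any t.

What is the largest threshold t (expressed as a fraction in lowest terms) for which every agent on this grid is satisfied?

1/2

(0,1)A 2/2
(0,4)B 1/1
(1,1)A 4/4
(1,2)A 4/4
(1,5)B 2/3
(2,0)A 2/2
(2,2)A 5/5
(2,3)A 5/5
(2,4)A 4/5
(2,6)B 1/2
(3,1)A 2/2
(3,3)A 4/4
(3,4)A 4/4
(3,5)A 2/3
The smallest same-type fraction is 1/2 at (2,6), which reduces to 1/2. Any threshold above that leaves this agent unsatisfied.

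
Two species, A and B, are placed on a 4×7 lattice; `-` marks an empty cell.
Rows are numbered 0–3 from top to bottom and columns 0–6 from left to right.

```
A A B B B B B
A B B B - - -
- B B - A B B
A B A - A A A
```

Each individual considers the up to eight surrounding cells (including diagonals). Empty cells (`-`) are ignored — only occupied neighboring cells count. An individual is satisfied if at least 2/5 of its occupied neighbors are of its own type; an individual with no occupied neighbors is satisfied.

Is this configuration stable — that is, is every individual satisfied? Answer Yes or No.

No

(0,0)A 2/3 ok
(0,1)A 2/5 ok
(0,2)B 4/5 ok
(0,3)B 4/4 ok
(0,4)B 3/3 ok
(0,5)B 2/2 ok
(0,6)B 1/1 ok
(1,0)A 2/4 ok
(1,1)B 4/7 ok
(1,2)B 6/7 ok
(1,3)B 5/6 ok
(2,1)B 4/7 ok
(2,2)B 5/6 ok
(2,4)A 2/4 ok
(2,5)B 1/5 unhappy
(2,6)B 1/3 unhappy
(3,0)A 0/2 unhappy
(3,1)B 2/4 ok
(3,2)A 0/3 unhappy
(3,4)A 2/3 ok
(3,5)A 3/5 ok
(3,6)A 1/3 unhappy
For instance (2,5) has only 1/5 same-type neighbors, below 2/5.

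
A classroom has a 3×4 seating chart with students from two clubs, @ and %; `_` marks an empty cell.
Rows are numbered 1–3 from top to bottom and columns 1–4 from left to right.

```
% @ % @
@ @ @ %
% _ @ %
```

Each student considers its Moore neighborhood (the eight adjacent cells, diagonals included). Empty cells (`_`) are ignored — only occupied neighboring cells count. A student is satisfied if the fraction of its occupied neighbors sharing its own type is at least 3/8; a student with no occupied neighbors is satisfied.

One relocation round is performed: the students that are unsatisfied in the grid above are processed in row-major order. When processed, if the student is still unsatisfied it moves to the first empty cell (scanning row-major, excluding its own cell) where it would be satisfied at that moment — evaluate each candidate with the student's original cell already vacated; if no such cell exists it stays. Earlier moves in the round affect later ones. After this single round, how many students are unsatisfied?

Initially unsatisfied (in order): (1,1), (1,3), (1,4), (3,1), (3,4).
  (1,1): no empty cell satisfies it; stays.
  (1,3): no empty cell satisfies it; stays.
  (1,4) → (3,2).
  (3,1) → (1,4).
  (3,4): no empty cell satisfies it; stays.
Resulting grid:
% @ % %
@ @ @ %
_ @ @ %
Unsatisfied now: (1,1), (3,4).

2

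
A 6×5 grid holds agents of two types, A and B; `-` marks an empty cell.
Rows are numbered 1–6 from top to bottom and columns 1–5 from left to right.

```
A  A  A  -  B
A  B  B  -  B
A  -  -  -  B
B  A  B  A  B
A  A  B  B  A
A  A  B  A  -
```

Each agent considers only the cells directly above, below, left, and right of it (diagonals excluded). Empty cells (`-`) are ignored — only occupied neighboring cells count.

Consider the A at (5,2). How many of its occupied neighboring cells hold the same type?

Occupied neighbors of (5,2): (4,2)=A, (6,2)=A, (5,1)=A, (5,3)=B.
Same type (A): 3 of 4.

3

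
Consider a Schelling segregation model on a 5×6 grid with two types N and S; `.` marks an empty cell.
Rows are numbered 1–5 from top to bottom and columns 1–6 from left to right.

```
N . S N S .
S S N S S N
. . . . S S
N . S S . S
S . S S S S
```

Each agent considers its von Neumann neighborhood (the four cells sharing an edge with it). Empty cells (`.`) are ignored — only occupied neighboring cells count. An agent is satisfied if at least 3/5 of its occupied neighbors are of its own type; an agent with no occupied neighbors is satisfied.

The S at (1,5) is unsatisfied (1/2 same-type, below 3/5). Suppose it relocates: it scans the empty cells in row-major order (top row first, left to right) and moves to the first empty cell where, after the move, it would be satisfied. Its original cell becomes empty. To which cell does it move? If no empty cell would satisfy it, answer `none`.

(1,2)

Vacating (1,5). Empty cells in order:
  (1,2): 2/3 same-type → satisfied — stop here.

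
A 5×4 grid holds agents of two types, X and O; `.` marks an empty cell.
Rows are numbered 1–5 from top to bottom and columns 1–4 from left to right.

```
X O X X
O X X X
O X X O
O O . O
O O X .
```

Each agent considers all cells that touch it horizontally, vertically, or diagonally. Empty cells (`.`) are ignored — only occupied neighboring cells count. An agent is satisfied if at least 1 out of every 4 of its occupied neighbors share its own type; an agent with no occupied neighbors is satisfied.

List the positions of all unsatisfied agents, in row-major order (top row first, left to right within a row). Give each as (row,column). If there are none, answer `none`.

(1,2), (5,3)

Row 1: (1,1)X 1/3 ✓ · (1,2)O 1/5 ✗ · (1,3)X 4/5 ✓ · (1,4)X 3/3 ✓
Row 2: (2,1)O 2/5 ✓ · (2,2)X 5/8 ✓ · (2,3)X 6/8 ✓ · (2,4)X 4/5 ✓
Row 3: (3,1)O 3/5 ✓ · (3,2)X 3/7 ✓ · (3,3)X 4/7 ✓ · (3,4)O 1/4 ✓
Row 4: (4,1)O 4/5 ✓ · (4,2)O 4/7 ✓ · (4,4)O 1/3 ✓
Row 5: (5,1)O 3/3 ✓ · (5,2)O 3/4 ✓ · (5,3)X 0/3 ✗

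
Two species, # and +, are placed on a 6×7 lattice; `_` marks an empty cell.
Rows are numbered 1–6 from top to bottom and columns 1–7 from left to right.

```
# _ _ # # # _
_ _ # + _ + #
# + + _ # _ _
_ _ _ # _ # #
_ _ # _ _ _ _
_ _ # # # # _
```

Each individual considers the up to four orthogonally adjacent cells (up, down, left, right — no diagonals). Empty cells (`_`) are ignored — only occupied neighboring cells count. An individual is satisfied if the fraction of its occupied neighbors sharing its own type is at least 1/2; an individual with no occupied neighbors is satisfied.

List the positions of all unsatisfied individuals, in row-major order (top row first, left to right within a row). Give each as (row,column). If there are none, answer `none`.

Row 1: (1,1)# 0/0 ✓ · (1,4)# 1/2 ✓ · (1,5)# 2/2 ✓ · (1,6)# 1/2 ✓
Row 2: (2,3)# 0/2 ✗ · (2,4)+ 0/2 ✗ · (2,6)+ 0/2 ✗ · (2,7)# 0/1 ✗
Row 3: (3,1)# 0/1 ✗ · (3,2)+ 1/2 ✓ · (3,3)+ 1/2 ✓ · (3,5)# 0/0 ✓
Row 4: (4,4)# 0/0 ✓ · (4,6)# 1/1 ✓ · (4,7)# 1/1 ✓
Row 5: (5,3)# 1/1 ✓
Row 6: (6,3)# 2/2 ✓ · (6,4)# 2/2 ✓ · (6,5)# 2/2 ✓ · (6,6)# 1/1 ✓

(2,3), (2,4), (2,6), (2,7), (3,1)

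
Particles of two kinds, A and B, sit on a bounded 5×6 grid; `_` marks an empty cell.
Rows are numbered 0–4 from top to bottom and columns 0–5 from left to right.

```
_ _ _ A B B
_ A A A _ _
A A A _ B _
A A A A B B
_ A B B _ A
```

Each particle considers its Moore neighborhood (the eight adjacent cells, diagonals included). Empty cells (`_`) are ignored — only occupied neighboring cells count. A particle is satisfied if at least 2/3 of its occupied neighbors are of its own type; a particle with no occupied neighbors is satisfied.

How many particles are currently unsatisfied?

(0,3)A 2/3 ✓
(0,4)B 1/3 ✗
(0,5)B 1/1 ✓
(1,1)A 4/4 ✓
(1,2)A 5/5 ✓
(1,3)A 3/5 ✗
(2,0)A 4/4 ✓
(2,1)A 7/7 ✓
(2,2)A 7/7 ✓
(2,4)B 2/4 ✗
(3,0)A 4/4 ✓
(3,1)A 6/7 ✓
(3,2)A 5/7 ✓
(3,3)A 2/6 ✗
(3,4)B 3/5 ✗
(3,5)B 2/3 ✓
(4,1)A 3/4 ✓
(4,2)B 1/5 ✗
(4,3)B 2/4 ✗
(4,5)A 0/2 ✗
Unsatisfied: (0,4), (1,3), (2,4), (3,3), (3,4), (4,2), (4,3), (4,5) — 8 in total.

8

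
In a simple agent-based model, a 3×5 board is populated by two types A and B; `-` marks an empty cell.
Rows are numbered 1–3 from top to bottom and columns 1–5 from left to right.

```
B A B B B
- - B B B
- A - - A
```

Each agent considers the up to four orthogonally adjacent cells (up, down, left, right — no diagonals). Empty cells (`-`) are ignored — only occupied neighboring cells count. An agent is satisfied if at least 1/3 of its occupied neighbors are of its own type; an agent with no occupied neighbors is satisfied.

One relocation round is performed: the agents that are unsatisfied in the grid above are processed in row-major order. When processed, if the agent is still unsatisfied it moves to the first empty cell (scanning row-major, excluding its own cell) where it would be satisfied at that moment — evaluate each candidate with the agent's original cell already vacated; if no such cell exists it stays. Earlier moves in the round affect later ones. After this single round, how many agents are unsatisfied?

1

Initially unsatisfied (in order): (1,1), (1,2), (3,5).
  (1,1) → (2,1).
  (1,2) → (2,2).
  (3,5) → (1,2).
Resulting grid:
- A B B B
B A B B B
- A - - -
Unsatisfied now: (2,1).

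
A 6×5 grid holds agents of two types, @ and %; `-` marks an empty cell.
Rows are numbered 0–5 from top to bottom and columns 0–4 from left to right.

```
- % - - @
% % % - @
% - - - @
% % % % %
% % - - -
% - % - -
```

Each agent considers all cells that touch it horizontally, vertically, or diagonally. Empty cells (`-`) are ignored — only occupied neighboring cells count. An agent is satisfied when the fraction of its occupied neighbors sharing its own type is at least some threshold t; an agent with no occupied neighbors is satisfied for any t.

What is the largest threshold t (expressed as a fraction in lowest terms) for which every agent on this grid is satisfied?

1/3

(0,1)% 3/3
(0,4)@ 1/1
(1,0)% 3/3
(1,1)% 4/4
(1,2)% 2/2
(1,4)@ 2/2
(2,0)% 4/4
(2,4)@ 1/3
(3,0)% 4/4
(3,1)% 5/5
(3,2)% 3/3
(3,3)% 2/3
(3,4)% 1/2
(4,0)% 4/4
(4,1)% 6/6
(5,0)% 2/2
(5,2)% 1/1
The smallest same-type fraction is 1/3 at (2,4), which reduces to 1/3. Any threshold above that leaves this agent unsatisfied.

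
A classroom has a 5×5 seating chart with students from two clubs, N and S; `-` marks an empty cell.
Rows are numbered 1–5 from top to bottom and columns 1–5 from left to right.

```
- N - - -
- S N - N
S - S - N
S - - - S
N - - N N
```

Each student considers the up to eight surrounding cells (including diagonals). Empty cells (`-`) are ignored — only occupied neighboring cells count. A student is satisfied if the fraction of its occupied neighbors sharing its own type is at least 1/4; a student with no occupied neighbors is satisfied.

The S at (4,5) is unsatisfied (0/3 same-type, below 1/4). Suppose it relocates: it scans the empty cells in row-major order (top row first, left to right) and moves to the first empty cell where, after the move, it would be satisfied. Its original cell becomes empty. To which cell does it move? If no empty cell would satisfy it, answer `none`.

Vacating (4,5). Empty cells in order:
  (1,1): 1/2 same-type → satisfied — stop here.

(1,1)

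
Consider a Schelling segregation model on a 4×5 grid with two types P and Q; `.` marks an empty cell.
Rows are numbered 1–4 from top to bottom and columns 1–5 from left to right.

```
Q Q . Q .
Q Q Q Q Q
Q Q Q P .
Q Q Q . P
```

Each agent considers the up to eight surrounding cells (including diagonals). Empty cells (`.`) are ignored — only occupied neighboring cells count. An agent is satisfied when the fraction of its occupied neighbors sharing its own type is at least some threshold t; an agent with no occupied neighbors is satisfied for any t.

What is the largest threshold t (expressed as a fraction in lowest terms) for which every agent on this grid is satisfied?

1/6

(1,1)Q 3/3
(1,2)Q 4/4
(1,4)Q 3/3
(2,1)Q 5/5
(2,2)Q 7/7
(2,3)Q 6/7
(2,4)Q 4/5
(2,5)Q 2/3
(3,1)Q 5/5
(3,2)Q 8/8
(3,3)Q 6/7
(3,4)P 1/6
(4,1)Q 3/3
(4,2)Q 5/5
(4,3)Q 3/4
(4,5)P 1/1
The smallest same-type fraction is 1/6 at (3,4), which reduces to 1/6. Any threshold above that leaves this agent unsatisfied.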